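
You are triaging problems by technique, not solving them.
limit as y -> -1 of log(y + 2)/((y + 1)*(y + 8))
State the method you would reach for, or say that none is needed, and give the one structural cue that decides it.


Verdict: l'Hôpital's rule (0/0) — plug in -1: top and bottom both hit zero, so differentiate each and retry. A local series expansion at the point resolves it as well; the rule is the packaged version of that step.


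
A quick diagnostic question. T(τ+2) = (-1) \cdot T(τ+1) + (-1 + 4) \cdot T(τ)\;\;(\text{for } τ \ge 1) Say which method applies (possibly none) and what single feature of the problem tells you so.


Diagnosis: the characteristic-root method — try a geometric ansatz r^τ: constant coefficients turn the recurrence into one polynomial equation in r.


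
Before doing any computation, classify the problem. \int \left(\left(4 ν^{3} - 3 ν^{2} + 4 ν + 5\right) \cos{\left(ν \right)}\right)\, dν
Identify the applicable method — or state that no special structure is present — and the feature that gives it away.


Verdict: integration by parts — 4 ν^{3} - 3 ν^{2} + 4 ν + 5 dies after finitely many derivatives while \cos{\left(ν \right)} cycles under integration — the tabular/parts setup.


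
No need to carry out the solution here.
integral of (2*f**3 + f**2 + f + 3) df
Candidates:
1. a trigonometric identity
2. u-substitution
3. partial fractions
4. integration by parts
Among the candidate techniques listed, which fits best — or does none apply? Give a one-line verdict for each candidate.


Best approach: no special technique — a term-by-term power-rule job in f; no substitution or rearrangement earns its keep here.
- a trigonometric identity — no sine or cosine appears, so there is nothing for a trigonometric identity to act on.
- u-substitution — any workable substitution here is cosmetic — the integrand is already in directly integrable form.
- partial fractions — the expression is not a ratio of polynomials that decomposes further.
- integration by parts: splitting off a factor buys nothing — the integrand integrates directly without parts.


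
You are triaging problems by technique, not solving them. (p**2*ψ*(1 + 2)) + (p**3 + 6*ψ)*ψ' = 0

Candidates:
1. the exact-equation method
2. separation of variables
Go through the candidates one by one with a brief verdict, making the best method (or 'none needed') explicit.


Method: the exact-equation method — this form is already the differential of something: the matching mixed partials of p**2*ψ*(1 + 2) and p**3 + 6*ψ prove it.
- the exact-equation method — applies; the problem has the shape this method handles.
- separation of variables: no algebra isolates the independent variable on one side and the unknown on the other.


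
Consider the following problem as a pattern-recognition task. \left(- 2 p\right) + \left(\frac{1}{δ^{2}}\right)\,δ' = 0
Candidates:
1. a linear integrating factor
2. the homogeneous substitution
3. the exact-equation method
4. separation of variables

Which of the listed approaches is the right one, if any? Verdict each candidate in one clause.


Best approach: separation of variables — all dependence on the two variables factors apart, the defining separable shape.
- a linear integrating factor — the unknown enters nonlinearly (through a power, a denominator, or a transcendental function), which the linear integrating-factor recipe cannot absorb as-is — any repair would come from a preliminary substitution, not the factor.
- the homogeneous substitution — the slope changes under joint rescaling, failing the degree-zero test.
- the exact-equation method — any potential here is of the trivial single-variable kind; the exact method earns its name only with genuine cross terms.
- separation of variables — applicable, and directly so.


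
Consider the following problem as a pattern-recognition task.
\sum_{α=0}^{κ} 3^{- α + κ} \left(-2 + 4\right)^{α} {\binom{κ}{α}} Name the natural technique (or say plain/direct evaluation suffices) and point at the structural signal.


Best approach: the binomial theorem — binomial coefficients against complementary powers of (-2 + 4) and 3: recognize the binomial expansion and resum.


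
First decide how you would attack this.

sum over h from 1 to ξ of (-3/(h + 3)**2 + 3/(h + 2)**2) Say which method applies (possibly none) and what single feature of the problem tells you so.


Technique: telescoping — spot the paired structure — each term adds 3/(h + 2)**2 and subtracts its successor value, which the next term restores: the definition of a telescoping chain.


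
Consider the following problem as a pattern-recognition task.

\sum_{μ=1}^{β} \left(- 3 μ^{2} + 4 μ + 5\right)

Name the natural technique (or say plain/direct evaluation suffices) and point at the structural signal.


Technique: no special technique — the sum is polynomial through and through; closed forms for each power of μ finish it directly.


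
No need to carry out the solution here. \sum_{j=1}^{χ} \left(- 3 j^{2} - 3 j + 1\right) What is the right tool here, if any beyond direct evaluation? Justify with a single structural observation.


Verdict: no special technique — the summand is a plain polynomial in j (expanding first if it arrives factored); standard power-sum formulas evaluate it term by term.


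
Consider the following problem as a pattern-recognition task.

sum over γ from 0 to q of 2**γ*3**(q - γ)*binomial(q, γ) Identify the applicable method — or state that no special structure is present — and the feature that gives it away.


Method: the binomial theorem — binomial(q, γ) weighting matched powers of 2 and 3 is the expanded form of (2 + 3)^q — fold it back up.


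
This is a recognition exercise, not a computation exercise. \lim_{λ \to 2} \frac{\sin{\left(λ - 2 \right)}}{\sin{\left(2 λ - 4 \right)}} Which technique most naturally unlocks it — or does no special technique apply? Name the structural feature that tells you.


Verdict: l'Hôpital's rule (0/0) — numerator and denominator both vanish at 2 — a genuine 0/0 form, which is exactly when l'Hôpital applies. A first-order expansion at the point is an equally standard path; the rule packages it.


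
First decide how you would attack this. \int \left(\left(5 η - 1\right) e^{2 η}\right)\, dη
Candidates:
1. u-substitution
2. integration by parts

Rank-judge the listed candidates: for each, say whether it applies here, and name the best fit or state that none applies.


Technique: integration by parts — a polynomial factor 5 η - 1 multiplies e^{2 η}; differentiating 5 η - 1 lowers its degree while e^{2 η} integrates cleanly, so parts wins.
- u-substitution: no subexpression of the integrand pairs with its own derivative as a factor — individual terms may offer their own substitutions, but any change of variable covering the whole integral would have to be constructed from outside the expression.
- integration by parts — yes, a natural case for it.


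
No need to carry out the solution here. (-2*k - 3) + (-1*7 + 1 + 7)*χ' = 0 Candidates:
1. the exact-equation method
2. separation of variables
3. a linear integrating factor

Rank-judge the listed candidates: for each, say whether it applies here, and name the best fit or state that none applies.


Technique: no special technique — with χ absent the equation is not coupled at all: direct integration in k.
- the exact-equation method: the unknown never enters the equation — exactness holds emptily, with nothing for the method to add.
- separation of variables: any separation here is vacuous (nothing depends on the unknown); direct integration is the honest label.
- a linear integrating factor — with the unknown absent the integrating factor is a formality; direct integration is the working structure.


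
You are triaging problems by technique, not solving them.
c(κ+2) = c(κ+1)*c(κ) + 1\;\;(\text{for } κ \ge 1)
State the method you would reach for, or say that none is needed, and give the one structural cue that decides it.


Method: no special technique — the recurrence is nonlinear in the sequence terms; no linear-recurrence method fits it as written — one iterates or studies it directly.


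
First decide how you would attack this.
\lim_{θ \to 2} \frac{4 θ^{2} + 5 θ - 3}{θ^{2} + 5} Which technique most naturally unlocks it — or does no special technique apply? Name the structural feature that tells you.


Method: no special technique — the expression is continuous at 2 — substitute and evaluate; no indeterminate form appears.


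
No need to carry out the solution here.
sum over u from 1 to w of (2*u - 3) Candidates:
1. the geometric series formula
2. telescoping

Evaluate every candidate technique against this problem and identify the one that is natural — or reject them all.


Verdict: no special technique — recognize the absence of structure: constant-multiple powers of u summed plainly, no special method required.
- the geometric series formula: no single multiplier carries one term to the next throughout the sum.
- telescoping — writing out consecutive terms as given produces no pairwise cancellation.


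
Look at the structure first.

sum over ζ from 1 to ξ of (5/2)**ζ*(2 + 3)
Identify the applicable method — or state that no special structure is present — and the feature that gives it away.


Method: the geometric series formula — each summand is the previous one scaled by 5/2; that constant multiplier is itself the geometric structure.


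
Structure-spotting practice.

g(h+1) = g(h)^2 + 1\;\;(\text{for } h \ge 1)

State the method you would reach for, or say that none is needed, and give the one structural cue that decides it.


Diagnosis: no special technique — the recurrence is nonlinear in the sequence terms; no linear-recurrence method fits it as written — one iterates or studies it directly.


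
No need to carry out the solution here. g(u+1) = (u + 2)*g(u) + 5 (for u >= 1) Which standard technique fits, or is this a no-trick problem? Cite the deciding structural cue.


Method: a summation factor — the coefficient u + 2 drifts with the index, so no fixed root exists; normalizing by the cumulative product telescopes it.


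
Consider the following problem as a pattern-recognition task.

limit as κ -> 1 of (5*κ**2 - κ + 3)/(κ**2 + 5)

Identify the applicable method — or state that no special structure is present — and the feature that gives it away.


Best approach: no special technique — nothing blocks direct substitution at 1: plug in and finish.


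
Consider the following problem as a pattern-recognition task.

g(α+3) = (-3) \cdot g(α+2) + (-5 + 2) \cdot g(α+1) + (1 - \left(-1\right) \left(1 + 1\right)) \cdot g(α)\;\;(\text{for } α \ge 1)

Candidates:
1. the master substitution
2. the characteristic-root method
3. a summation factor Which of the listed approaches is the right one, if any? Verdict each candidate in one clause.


Method: the characteristic-root method — try a geometric ansatz r^α: constant coefficients turn the recurrence into one polynomial equation in r.
- the master substitution — no fixed divisor shrinks the index between calls.
- the characteristic-root method: a fit — the right tool for this form.
- a summation factor: the recurrence reaches back more than one step, outside the first-order family a summation factor normalizes.


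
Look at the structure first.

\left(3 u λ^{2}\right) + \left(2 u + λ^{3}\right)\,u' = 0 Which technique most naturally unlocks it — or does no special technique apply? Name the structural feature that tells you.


Technique: the exact-equation method — checking ∂/∂u of 3 u λ^{2} against ∂/∂λ of 2 u + λ^{3}: they match — the equation is exact as it stands.


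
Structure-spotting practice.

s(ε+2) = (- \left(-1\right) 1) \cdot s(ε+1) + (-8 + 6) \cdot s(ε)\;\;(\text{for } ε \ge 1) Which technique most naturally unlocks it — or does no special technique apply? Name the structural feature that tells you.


Verdict: the characteristic-root method — the recurrence treats every index alike (constant coefficients, no forcing) — precisely the regime where r^ε trials close it.


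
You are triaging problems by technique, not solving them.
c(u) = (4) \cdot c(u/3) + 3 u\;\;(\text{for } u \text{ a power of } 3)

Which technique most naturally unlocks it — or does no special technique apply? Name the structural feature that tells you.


Best approach: the master substitution — the argument shrinks by the factor 3, so measure the index on a logarithmic scale and the recursion becomes a shift.


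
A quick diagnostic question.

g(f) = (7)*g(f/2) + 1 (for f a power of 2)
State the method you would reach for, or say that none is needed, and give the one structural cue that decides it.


Method: the master substitution — the call at f/2 makes this multiplicative recursion; the master-style substitution converts it to additive.


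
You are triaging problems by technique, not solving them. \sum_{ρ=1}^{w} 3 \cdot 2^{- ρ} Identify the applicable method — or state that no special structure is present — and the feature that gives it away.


Verdict: the geometric series formula — consecutive terms stand in a fixed index-free ratio — the geometric sum formula closes it.


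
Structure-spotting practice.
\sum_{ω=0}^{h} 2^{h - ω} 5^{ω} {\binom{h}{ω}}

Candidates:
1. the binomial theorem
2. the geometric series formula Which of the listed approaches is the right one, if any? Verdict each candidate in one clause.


Best approach: the binomial theorem — terms weighting {\binom{h}{ω}} against matched powers of 5 and 2 reassemble into (5 + 2)^h by the binomial theorem.
- the binomial theorem: applicable, and directly so.
- the geometric series formula: the ratio of consecutive terms depends on the index.


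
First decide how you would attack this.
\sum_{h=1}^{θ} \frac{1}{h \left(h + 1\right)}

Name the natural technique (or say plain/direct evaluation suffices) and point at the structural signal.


Verdict: telescoping — the summand \frac{1}{h \left(h + 1\right)} decomposes into fractions whose poles differ by an integer shift — the series collapses.


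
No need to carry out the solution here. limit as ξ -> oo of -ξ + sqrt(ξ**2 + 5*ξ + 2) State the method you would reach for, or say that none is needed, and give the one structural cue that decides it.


Diagnosis: conjugate multiplication — an infinity-minus-infinity difference with a surviving radical — multiply by the conjugate to cancel the divergence.


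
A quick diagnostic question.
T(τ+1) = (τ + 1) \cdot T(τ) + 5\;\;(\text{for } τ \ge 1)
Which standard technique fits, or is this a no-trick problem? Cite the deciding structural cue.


Technique: a summation factor — first-order linear but the coefficient τ + 1 moves with the index — divide by the cumulative product and telescope.


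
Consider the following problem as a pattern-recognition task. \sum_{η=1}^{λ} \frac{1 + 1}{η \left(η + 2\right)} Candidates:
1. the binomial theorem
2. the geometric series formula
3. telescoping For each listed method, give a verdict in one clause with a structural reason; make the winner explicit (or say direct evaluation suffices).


Diagnosis: telescoping — rewrite \frac{1 + 1}{η \left(η + 2\right)} as simple fractions and successive terms eat each other — only the edges survive.
- the binomial theorem: the terms lack the binomial-coefficient-weighted complementary-power pattern of an expansion.
- the geometric series formula: the ratio of consecutive terms depends on the index.
- telescoping: applicable, and directly so.


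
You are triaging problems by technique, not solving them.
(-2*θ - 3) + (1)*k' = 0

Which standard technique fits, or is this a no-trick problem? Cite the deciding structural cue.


Method: no special technique — solved for the derivative, k never appears on the right — this is a direct integration in θ, not a differential-equations problem at heart.


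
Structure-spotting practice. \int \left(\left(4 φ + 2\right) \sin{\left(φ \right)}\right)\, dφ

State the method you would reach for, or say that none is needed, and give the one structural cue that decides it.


Diagnosis: integration by parts — differentiate 4 φ + 2, integrate \sin{\left(φ \right)}: each pass lowers the polynomial degree, so parts terminates.


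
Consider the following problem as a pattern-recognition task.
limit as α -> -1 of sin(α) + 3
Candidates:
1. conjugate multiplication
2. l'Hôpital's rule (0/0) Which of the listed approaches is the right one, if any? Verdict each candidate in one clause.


Diagnosis: no special technique — the expression is continuous at the evaluation point — substitute directly; no indeterminate form appears.
- conjugate multiplication: multiplying by a conjugate would not remove any indeterminacy here.
- l'Hôpital's rule (0/0) — substituting the point produces a determinate value, not a 0 over 0 clash.


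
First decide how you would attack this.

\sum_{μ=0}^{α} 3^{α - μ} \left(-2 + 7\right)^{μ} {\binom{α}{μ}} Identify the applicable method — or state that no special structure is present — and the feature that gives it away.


Method: the binomial theorem — the binomial coefficients weight matched powers of (-2 + 7) and 3, which is exactly the expansion of a binomial power.


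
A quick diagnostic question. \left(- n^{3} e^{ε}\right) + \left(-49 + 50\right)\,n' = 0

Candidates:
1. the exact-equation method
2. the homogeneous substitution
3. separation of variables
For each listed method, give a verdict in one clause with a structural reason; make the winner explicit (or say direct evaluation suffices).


Diagnosis: separation of variables — solved for the derivative, the right side splits multiplicatively into a function of each variable alone — divide and integrate each side.
- the exact-equation method: no potential function has this form as its differential, as written.
- the homogeneous substitution: solved for the derivative, the right side changes under joint scaling of the two variables.
- separation of variables: applies; the problem has the shape this method handles.


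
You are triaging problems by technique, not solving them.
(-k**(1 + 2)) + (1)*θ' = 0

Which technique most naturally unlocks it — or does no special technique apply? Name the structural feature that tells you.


Diagnosis: no special technique — solved for the derivative, no θ appears — this is antidifferentiation in k wearing ODE clothing.


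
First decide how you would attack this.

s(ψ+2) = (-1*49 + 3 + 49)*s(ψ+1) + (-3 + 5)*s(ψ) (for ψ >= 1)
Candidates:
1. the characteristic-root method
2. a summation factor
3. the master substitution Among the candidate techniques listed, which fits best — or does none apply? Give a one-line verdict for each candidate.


Diagnosis: the characteristic-root method — because shifting ψ leaves the equation's coefficients unchanged, exponential trials reduce it to algebra.
- the characteristic-root method — applies; the problem has the shape this method handles.
- a summation factor — a summation factor telescopes one-step recursions; this one carries higher-order memory.
- the master substitution: the recursive argument is a shift of the index, not a fixed fraction of it.


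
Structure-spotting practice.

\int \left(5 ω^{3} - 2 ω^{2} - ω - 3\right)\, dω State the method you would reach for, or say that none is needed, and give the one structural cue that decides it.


Best approach: no special technique — a term-by-term power-rule job in ω; no substitution or rearrangement earns its keep here.


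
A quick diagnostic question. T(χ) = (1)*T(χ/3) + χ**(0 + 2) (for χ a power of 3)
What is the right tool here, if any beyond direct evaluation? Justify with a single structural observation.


Method: the master substitution — the index is divided (χ/3), not shifted — substitute χ = 3^m to straighten it into a shift recurrence.


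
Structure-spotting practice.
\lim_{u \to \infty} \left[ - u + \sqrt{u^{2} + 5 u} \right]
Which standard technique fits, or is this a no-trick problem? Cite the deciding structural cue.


Best approach: conjugate multiplication — the ∞ − ∞ radical form is the exact trigger for the conjugate maneuver.


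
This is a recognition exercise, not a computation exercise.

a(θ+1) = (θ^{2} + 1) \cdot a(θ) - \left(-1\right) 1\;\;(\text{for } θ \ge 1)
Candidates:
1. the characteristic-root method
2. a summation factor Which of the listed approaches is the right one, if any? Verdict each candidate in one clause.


Diagnosis: a summation factor — one step of memory with a weight θ^{2} + 1 that changes as the index grows — the summation-factor construction is built for this.
- the characteristic-root method — the coefficients vary with the index, breaking the constant-coefficient structure the method needs.
- a summation factor: yes, a natural case for it.


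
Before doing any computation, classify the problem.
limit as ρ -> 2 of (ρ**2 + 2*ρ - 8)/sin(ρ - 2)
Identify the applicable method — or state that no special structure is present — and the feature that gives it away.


Method: l'Hôpital's rule (0/0) — plug in 2: top and bottom both hit zero, so differentiate each and retry. One could equally expand both pieces locally and compare leading terms; the rule does that in one stroke.


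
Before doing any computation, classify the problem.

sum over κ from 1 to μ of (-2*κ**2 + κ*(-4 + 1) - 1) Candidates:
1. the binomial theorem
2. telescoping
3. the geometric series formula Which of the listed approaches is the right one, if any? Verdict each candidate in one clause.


Verdict: no special technique — recognize the absence of structure: constant-multiple powers of κ summed plainly, no special method required.
- the binomial theorem — the terms lack the binomial-coefficient-weighted complementary-power pattern of an expansion.
- telescoping — in the displayed form, no term reappears at a neighboring index to cancel against.
- the geometric series formula: dividing successive terms gives an index-dependent quantity, not a constant.


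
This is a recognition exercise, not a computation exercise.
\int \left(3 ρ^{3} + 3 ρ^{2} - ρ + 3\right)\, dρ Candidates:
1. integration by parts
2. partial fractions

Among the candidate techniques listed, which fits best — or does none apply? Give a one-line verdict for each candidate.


Best approach: no special technique — every term is a constant multiple of a power of ρ; term-wise power-rule integration needs no preliminary transformation.
- integration by parts: splitting off a factor buys nothing — the integrand integrates directly without parts.
- partial fractions: there is no rational-function structure to decompose.


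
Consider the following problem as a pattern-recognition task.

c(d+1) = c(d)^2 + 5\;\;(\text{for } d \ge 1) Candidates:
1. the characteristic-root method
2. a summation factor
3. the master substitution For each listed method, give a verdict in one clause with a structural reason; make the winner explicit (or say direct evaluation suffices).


Diagnosis: no special technique — the map from one term to the next is curved, not linear, so linear closed-form machinery does not attach.
- the characteristic-root method: nonlinearity rules out exponential-mode superposition from the start.
- a summation factor: the recursion is nonlinear — outside the first-order linear family a summation factor addresses.
- the master substitution — there is no divide-the-index recursive argument.


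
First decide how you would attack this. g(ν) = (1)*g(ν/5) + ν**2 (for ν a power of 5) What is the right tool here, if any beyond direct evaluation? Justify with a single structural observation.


Best approach: the master substitution — the argument contracts 5-fold per step: reindex ν exponentially and solve the linear recurrence in the new index.


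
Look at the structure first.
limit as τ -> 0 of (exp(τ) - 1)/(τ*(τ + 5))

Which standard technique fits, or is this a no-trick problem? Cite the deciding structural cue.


Technique: l'Hôpital's rule (0/0) — both numerator and denominator vanish at 0: the genuine 0/0 indeterminate that l'Hôpital exists for. Known elementary limits would finish this too — the rule just bypasses the case analysis.


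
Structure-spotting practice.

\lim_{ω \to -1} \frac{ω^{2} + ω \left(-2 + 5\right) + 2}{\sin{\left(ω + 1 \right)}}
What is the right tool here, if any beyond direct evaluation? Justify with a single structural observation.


Technique: l'Hôpital's rule (0/0) — both numerator and denominator vanish at -1: the genuine 0/0 indeterminate that l'Hôpital exists for. The standard small-argument limits would also carry it; the rule is the systematic route.


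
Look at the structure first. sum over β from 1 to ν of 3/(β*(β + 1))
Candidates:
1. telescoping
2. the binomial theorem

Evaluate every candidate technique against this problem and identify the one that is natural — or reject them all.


Verdict: telescoping — integer-spaced poles in 3/(β*(β + 1)) are the telescoping signature in disguise.
- telescoping — applicable, and directly so.
- the binomial theorem — there is no pair of bases whose matched powers would reassemble into a single binomial power.


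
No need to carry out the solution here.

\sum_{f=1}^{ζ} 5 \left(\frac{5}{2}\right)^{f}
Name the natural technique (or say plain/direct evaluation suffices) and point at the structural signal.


Verdict: the geometric series formula — each summand is the previous one scaled by \frac{5}{2}; that constant multiplier is itself the geometric structure.


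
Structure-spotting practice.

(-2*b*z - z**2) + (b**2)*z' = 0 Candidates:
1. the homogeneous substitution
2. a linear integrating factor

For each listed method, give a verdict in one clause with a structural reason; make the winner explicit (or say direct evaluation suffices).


Diagnosis: the homogeneous substitution — scaling b and z together leaves the slope fixed — it depends only on z/b, so substitute the ratio. A Bernoulli rewrite works here as the equation stands — the homogeneous substitution is the more immediate reading.
- the homogeneous substitution — applicable, and directly so.
- a linear integrating factor — the unknown enters nonlinearly (through a power, a denominator, or a transcendental function), which the linear integrating-factor recipe cannot absorb as-is — any repair would come from a preliminary substitution, not the factor.


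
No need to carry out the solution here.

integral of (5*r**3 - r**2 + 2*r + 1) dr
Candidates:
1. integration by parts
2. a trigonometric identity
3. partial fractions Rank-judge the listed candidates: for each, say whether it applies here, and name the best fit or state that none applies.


Method: no special technique — a term-by-term power-rule job in r; no substitution or rearrangement earns its keep here.
- integration by parts — parts would only shuffle a directly integrable integrand.
- a trigonometric identity — there is no trigonometric structure at all — the integrand carries no sine or cosine to rewrite.
- partial fractions: the expression is not a ratio of polynomials that decomposes further.


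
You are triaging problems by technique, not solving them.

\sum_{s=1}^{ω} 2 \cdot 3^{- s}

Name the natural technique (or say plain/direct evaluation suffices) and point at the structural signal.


Best approach: the geometric series formula — consecutive terms stand in a fixed index-free ratio — the geometric sum formula closes it.


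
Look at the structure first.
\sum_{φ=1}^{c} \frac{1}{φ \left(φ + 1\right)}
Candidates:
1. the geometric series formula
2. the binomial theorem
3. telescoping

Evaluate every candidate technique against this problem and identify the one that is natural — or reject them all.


Technique: telescoping — \frac{1}{φ \left(φ + 1\right)} is a collapsed telescope: expand it into simple fractions to see the cancellation.
- the geometric series formula — the ratio of consecutive terms depends on the index.
- the binomial theorem — no binomial coefficients pair up with complementary powers here.
- telescoping — yes — fits the structure here.


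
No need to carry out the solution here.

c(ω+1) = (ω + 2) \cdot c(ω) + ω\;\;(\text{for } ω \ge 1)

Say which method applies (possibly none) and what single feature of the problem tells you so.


Method: a summation factor — one-term recursion with variable weight ω + 2 is solved by product normalization, not by root-finding.


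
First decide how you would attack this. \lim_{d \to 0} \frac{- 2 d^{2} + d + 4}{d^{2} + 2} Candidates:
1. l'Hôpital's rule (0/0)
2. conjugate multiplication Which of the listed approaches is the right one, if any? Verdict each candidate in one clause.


Verdict: no special technique — the expression is continuous at the evaluation point — substitute directly; no indeterminate form appears.
- l'Hôpital's rule (0/0) — evaluation at the point is determinate, so the rule has nothing to repair.
- conjugate multiplication — rationalization has no target — no divergent radical difference appears.


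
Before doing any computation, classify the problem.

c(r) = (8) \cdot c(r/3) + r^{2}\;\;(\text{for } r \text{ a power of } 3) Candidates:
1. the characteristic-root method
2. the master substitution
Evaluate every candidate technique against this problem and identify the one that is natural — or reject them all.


Verdict: the master substitution — the argument contracts 3-fold per step: reindex r exponentially and solve the linear recurrence in the new index.
- the characteristic-root method: the recursion divides its index rather than shifting it — outside the constant-shift family the root method covers.
- the master substitution — applicable, and directly so.


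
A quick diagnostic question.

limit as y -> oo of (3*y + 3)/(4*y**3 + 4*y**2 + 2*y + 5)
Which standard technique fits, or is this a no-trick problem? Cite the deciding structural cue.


Verdict: dominant-term comparison — divide by the highest power of y present: lower-order terms vanish and the dominant ratio remains. As a single quotient, the ∞/∞ shape would yield to repeated differentiation as well — the growth comparison gets there in one look.


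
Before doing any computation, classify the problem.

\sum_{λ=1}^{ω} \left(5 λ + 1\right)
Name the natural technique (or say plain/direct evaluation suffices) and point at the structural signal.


Method: no special technique — no ratio, no shift structure, no binomial pattern: sum the constant-multiple powers of λ with known formulas.


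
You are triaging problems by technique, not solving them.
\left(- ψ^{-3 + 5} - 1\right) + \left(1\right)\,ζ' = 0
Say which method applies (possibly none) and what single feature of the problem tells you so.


Technique: no special technique — the slope is a pure function of ψ; integrate both sides and be done.


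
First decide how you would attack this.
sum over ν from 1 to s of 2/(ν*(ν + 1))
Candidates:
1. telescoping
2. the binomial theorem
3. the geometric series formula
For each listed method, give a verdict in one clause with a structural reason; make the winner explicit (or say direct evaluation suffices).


Method: telescoping — poles of 2/(ν*(ν + 1)) differ by an integer, the telltale of a telescoping partial-fraction sum.
- telescoping: yes — fits the structure here.
- the binomial theorem: there is no pair of bases whose matched powers would reassemble into a single binomial power.
- the geometric series formula: no single multiplier carries one term to the next throughout the sum.


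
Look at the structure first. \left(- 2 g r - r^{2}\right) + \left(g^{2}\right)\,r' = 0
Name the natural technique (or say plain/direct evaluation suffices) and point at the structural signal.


Method: the homogeneous substitution — the slope's numerator and denominator have matching total degree, so it depends only on r/g and the ratio substitution collapses it. A Bernoulli rewrite works here as the equation stands — the homogeneous substitution is the more immediate reading.


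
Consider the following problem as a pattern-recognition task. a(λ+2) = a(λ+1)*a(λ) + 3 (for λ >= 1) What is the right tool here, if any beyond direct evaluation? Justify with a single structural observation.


Best approach: no special technique — this one you iterate or analyze qualitatively: the nonlinearity defeats linear solution methods.


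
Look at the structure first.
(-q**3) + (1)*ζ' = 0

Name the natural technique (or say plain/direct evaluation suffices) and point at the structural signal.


Best approach: no special technique — solved for the derivative, ζ never appears on the right — this is a direct integration in q, not a differential-equations problem at heart.


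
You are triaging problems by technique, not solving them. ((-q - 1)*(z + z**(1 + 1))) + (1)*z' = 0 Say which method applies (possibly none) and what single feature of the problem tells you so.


Technique: separation of variables — separating collects all z-dependence with the derivative and leaves all q-dependence opposite: variables separate. A Bernoulli substitution applies to this equation as given; separation takes the same equation in its displayed form.


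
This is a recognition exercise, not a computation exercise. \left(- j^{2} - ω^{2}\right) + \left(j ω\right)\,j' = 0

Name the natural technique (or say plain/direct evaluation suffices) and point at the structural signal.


Technique: the homogeneous substitution — the slope is degree-zero homogeneous: the ratio substitution v = j/ω collapses it. Rearranged, this also fits the Bernoulli template directly; the homogeneous substitution reads the structure without the rearrangement.


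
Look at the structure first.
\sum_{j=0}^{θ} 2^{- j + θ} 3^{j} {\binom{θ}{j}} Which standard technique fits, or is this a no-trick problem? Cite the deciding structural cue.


Technique: the binomial theorem — the binomial coefficients weight matched powers of 3 and 2, which is exactly the expansion of a binomial power.


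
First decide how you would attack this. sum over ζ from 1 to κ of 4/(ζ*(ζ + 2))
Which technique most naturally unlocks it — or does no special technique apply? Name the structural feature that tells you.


Verdict: telescoping — after splitting 4/(ζ*(ζ + 2)) into partial fractions, the pieces are shifted copies of one function and cancel telescopically.


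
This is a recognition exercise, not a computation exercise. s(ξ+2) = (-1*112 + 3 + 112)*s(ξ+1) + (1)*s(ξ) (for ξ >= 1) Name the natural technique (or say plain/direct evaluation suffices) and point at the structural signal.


Technique: the characteristic-root method — this is the constant-coefficient homogeneous case — the whole solution in ξ reduces to a polynomial's roots.


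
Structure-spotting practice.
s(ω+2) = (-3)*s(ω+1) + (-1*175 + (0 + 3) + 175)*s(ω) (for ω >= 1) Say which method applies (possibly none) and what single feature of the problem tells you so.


Method: the characteristic-root method — linear, homogeneous, constant coefficients: solutions of the form r^ω exist — find the roots of the characteristic polynomial.


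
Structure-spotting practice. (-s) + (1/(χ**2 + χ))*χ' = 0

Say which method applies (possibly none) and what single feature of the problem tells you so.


Technique: separation of variables — solved for the derivative, the right side factors as s times χ**2 + χ — all s-dependence separates from all χ-dependence. A Bernoulli substitution applies to this equation as given; separation takes the same equation in its displayed form.


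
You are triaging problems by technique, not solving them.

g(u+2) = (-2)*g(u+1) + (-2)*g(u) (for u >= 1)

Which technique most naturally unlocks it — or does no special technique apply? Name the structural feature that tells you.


Verdict: the characteristic-root method — linear, homogeneous, constant coefficients: solutions of the form r^u exist — find the roots of the characteristic polynomial.


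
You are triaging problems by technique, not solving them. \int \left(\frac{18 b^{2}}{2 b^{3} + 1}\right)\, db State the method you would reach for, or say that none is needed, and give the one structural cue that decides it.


Diagnosis: u-substitution — viewed as a product, the integrand is a composition evaluated at 2 b^{3} + 1 times (a constant multiple of) that inner expression's derivative, so u = 2 b^{3} + 1 makes it elementary.


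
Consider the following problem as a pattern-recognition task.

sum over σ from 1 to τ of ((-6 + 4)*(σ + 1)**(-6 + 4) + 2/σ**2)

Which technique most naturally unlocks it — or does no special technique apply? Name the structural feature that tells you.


Technique: telescoping — the summand is built as 2/σ**2 minus its own successor — adjacent terms annihilate down the line.


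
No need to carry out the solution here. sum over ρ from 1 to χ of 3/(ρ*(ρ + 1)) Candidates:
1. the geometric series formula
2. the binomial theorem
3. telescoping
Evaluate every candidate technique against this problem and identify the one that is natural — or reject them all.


Best approach: telescoping — one partial-fraction pass turns 3/(ρ*(ρ + 1)) into a shifted difference, and shifted differences telescope.
- the geometric series formula: no single multiplier carries one term to the next throughout the sum.
- the binomial theorem — there is no pair of bases whose matched powers would reassemble into a single binomial power.
- telescoping — applicable, and directly so.


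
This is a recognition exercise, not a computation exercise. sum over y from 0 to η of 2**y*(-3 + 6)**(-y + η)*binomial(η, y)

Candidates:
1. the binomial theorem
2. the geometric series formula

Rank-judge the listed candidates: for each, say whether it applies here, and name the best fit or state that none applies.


Verdict: the binomial theorem — binomial(η, y) weighting matched powers of 2 and (-3 + 6) is the expanded form of (2 + (-3 + 6))^η — fold it back up.
- the binomial theorem — applies; the problem has the shape this method handles.
- the geometric series formula: the term-to-term ratio drifts with the index — the one thing the geometric formula cannot absorb.


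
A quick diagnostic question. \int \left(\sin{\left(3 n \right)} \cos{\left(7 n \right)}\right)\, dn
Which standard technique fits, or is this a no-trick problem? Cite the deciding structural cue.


Verdict: a trigonometric identity — two different frequencies multiply in \sin{\left(3 n \right)} \cos{\left(7 n \right)}; the product-to-sum formula separates them.


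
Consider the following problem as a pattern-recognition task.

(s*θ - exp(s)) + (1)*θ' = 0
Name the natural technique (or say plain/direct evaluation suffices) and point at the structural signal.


Technique: a linear integrating factor — the equation is linear in θ with coefficient s; multiplying by the integrating factor exp(∫s) makes the left side a perfect derivative.


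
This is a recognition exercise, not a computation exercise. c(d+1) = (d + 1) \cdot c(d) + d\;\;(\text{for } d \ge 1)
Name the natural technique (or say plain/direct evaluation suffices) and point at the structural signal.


Best approach: a summation factor — first-order, linear, moving coefficient d + 1: the discrete analogue of an integrating factor handles it.


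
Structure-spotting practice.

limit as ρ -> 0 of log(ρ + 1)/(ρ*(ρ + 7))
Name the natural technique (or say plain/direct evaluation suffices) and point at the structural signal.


Technique: l'Hôpital's rule (0/0) — numerator and denominator both vanish at 0 — a genuine 0/0 form, which is exactly when l'Hôpital applies. Expanding numerator and denominator to first order gives the same value — the rule automates exactly that.
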